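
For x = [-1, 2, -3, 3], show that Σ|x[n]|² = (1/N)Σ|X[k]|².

Time domain:
Σ|x[n]|² = |-1|² + |2|² + |-3|² + |3|² = 23.0000

Frequency domain:
(1/4)Σ|X[k]|² = (1/4)(|1|² + |2+1i|² + |-9|² + |2-1i|²) = (1/4)·92.0000 = 23.0000

Both sides agree, confirming Parseval's theorem.

Σ|x[n]|² = (1/N)Σ|X[k]|² = 23.0000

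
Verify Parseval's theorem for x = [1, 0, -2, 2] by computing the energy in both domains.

Time domain:
Σ|x[n]|² = |1|² + |0|² + |-2|² + |2|² = 9.0000

Frequency domain:
(1/4)Σ|X[k]|² = (1/4)(|1|² + |3+2i|² + |-3|² + |3-2i|²) = (1/4)·36.0000 = 9.0000

Both sides agree, confirming Parseval's theorem.

Σ|x[n]|² = (1/N)Σ|X[k]|² = 9.0000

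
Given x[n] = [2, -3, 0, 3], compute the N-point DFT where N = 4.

X[k] = Σ(n=0 to 3) x[n] · ω_4^(nk)
where ω_4 = e^(-2πi/4)

Computing each X[k]:
X[0] = 2
X[1] = 2+6i
X[2] = 2
X[3] = 2-6i

X = [2, 2+6i, 2, 2-6i]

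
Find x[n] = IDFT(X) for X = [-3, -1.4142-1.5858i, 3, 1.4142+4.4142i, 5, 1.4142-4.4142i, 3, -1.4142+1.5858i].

x[n] = (1/8) Σ(k=0 to 7) X[k] · e^(2πikn/8)

Computing each x[n]:
x[0] = 1
x[1] = -2
x[2] = 1
x[3] = -1
x[4] = 1
x[5] = 0
x[6] = -2
x[7] = -1

x = [1, -2, 1, -1, 1, 0, -2, -1]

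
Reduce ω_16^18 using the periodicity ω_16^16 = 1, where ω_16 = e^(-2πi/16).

Since ω_16^16 = 1, powers reduce modulo 16.
18 mod 16 = 2
So ω_16^18 = ω_16^2 = e^(-2πi·2/16)

ω_16^18 = ω_16^2 = 0.7071-0.7071i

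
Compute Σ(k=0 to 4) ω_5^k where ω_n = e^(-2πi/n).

Sum of all nth roots of unity equals 0 for n > 1 (geometric series with r ≠ 1).

0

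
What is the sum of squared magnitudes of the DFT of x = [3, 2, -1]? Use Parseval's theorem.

Parseval: Σ|x[n]|² = (1/N)Σ|X[k]|², so Σ|X[k]|² = N·Σ|x[n]|² = 3·14.0000

Σ|X[k]|² = N·Σ|x[n]|² = 3·14.0000 = 42.0000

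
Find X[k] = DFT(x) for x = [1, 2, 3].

X[k] = Σ(n=0 to 2) x[n] · ω_3^(nk)
where ω_3 = e^(-2πi/3)

Computing each X[k]:
X[0] = 6
X[1] = -1.5000+0.8660i
X[2] = -1.5000-0.8660i

X = [6, -1.5000+0.8660i, -1.5000-0.8660i]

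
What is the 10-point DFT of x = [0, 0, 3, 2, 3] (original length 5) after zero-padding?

Original 5-point DFT: [8, -3.1180+2.2654i, -0.8820+2.7144i, -0.8820-2.7144i, -3.1180-2.2654i]
Zero-padded 10-point DFT provides frequency interpolation.

DFT_10([x, 0, ...]) = [8, -2.1180-6.5186i, -3.1180+2.2654i, 0.1180+0.0858i, -0.8820+2.7144i, 4, -0.8820-2.7144i, 0.1180-0.0858i, -3.1180-2.2654i, -2.1180+6.5186i]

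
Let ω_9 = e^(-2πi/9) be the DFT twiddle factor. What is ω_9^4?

ω_9^4 = e^(-2πi·4/9)
= cos(-2π·4/9) + i·sin(-2π·4/9)
= cos(-8π/9) + i·sin(-8π/9)

ω_9^4 = cos(-8π/9) + i·sin(-8π/9) = -0.9397-0.3420i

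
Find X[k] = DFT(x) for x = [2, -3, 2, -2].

X[k] = Σ(n=0 to 3) x[n] · ω_4^(nk)
where ω_4 = e^(-2πi/4)

Computing each X[k]:
X[0] = -1
X[1] = 1i
X[2] = 9
X[3] = -1i

X = [-1, 1i, 9, -1i]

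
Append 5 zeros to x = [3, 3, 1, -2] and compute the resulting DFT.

Original 4-point DFT: [5, 2-5i, 3, 2+5i]
Zero-padded 9-point DFT provides frequency interpolation.

DFT_9([x, 0, ...]) = [5, 6.4718-1.1811i, 3.5813-5.0285i, -1.0000-1.7321i, 1.9470+1.3488i, 1.9470-1.3488i, -1.0000+1.7321i, 3.5813+5.0285i, 6.4718+1.1811i]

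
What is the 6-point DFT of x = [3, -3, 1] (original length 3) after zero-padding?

Original 3-point DFT: [1, 4.0000+3.4641i, 4.0000-3.4641i]
Zero-padded 6-point DFT provides frequency interpolation.

DFT_6([x, 0, ...]) = [1, 1.0000+1.7321i, 4.0000+3.4641i, 7, 4.0000-3.4641i, 1.0000-1.7321i]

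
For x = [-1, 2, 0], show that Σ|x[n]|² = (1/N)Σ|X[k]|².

Time domain:
Σ|x[n]|² = |-1|² + |2|² + |0|² = 5.0000

Frequency domain:
(1/3)Σ|X[k]|² = (1/3)(|1|² + |-2.0000-1.7321i|² + |-2.0000+1.7321i|²) = (1/3)·15.0000 = 5.0000

Both sides agree, confirming Parseval's theorem.

Σ|x[n]|² = (1/N)Σ|X[k]|² = 5.0000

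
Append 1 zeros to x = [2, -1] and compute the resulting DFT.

Original 2-point DFT: [1, 3]
Zero-padded 3-point DFT provides frequency interpolation.

DFT_3([x, 0, ...]) = [1, 2.5000+0.8660i, 2.5000-0.8660i]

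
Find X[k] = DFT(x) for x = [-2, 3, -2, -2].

X[k] = Σ(n=0 to 3) x[n] · ω_4^(nk)
where ω_4 = e^(-2πi/4)

Computing each X[k]:
X[0] = -3
X[1] = -5i
X[2] = -5
X[3] = 5i

X = [-3, -5i, -5, 5i]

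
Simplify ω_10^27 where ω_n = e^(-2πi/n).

Since ω_10^10 = 1, powers reduce modulo 10.
27 mod 10 = 7
So ω_10^27 = ω_10^7 = e^(-2πi·7/10)

ω_10^27 = ω_10^7 = -0.3090+0.9511i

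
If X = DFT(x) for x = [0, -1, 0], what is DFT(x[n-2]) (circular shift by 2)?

Time shift by 2: X_shifted[k] = ω_3^(2k) · X[k]
Shifted x = [-1, 0, 0]

DFT(x[n-2]) = [-1, -1, -1]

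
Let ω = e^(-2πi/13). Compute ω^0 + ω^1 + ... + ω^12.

Sum of all nth roots of unity equals 0 for n > 1 (geometric series with r ≠ 1).

0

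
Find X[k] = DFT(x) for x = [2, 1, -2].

X[k] = Σ(n=0 to 2) x[n] · ω_3^(nk)
where ω_3 = e^(-2πi/3)

Computing each X[k]:
X[0] = 1
X[1] = 2.5000-2.5981i
X[2] = 2.5000+2.5981i

X = [1, 2.5000-2.5981i, 2.5000+2.5981i]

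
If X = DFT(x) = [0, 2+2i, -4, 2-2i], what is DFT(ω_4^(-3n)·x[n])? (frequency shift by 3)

Modulation property: DFT(ω_4^(-3n)·x[n]) = X[(k-3) mod 4], so circularly shift X by 3 positions.

X[k-3] = [2+2i, -4, 2-2i, 0]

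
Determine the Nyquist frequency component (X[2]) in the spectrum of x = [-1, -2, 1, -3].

X[2] = Σ(n=0 to 3) x[n] · ω_4^(2n) where ω_4 = e^(-2πi/4)
= (-1)·ω_4^0 + (-2)·ω_4^2 + (1)·ω_4^4 + (-3)·ω_4^6

X[2] = 5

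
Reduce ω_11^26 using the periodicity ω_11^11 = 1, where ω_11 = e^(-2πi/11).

Since ω_11^11 = 1, powers reduce modulo 11.
26 mod 11 = 4
So ω_11^26 = ω_11^4 = e^(-2πi·4/11)

ω_11^26 = ω_11^4 = -0.6549-0.7557i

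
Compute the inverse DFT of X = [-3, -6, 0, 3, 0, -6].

x[n] = (1/6) Σ(k=0 to 5) X[k] · e^(2πikn/6)

Computing each x[n]:
x[0] = -2
x[1] = -2
x[2] = 1
x[3] = 1
x[4] = 1
x[5] = -2

x = [-2, -2, 1, 1, 1, -2]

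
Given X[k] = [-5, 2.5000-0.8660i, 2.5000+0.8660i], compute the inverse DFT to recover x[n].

x[n] = (1/3) Σ(k=0 to 2) X[k] · e^(2πikn/3)

Computing each x[n]:
x[0] = 0
x[1] = -2
x[2] = -3

x = [0, -2, -3]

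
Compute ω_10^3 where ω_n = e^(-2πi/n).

ω_10^3 = e^(-2πi·3/10)
= cos(-2π·3/10) + i·sin(-2π·3/10)
= cos(-6π/10) + i·sin(-6π/10)

ω_10^3 = cos(-6π/10) + i·sin(-6π/10) = -0.3090-0.9511i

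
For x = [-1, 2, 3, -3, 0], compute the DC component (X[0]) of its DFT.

X[0] = Σ(n=0 to 4) x[n] · ω_5^0 = Σ x[n]
= (-1) + (2) + (3) + (-3) + (0)

X[0] = 1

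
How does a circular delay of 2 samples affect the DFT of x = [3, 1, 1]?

Time shift by 2: X_shifted[k] = ω_3^(2k) · X[k]
Shifted x = [1, 1, 3]

DFT(x[n-2]) = [5, -1.0000+1.7321i, -1.0000-1.7321i]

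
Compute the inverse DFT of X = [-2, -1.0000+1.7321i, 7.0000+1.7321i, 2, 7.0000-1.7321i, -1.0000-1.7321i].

x[n] = (1/6) Σ(k=0 to 5) X[k] · e^(2πikn/6)

Computing each x[n]:
x[0] = 2
x[1] = -3
x[2] = -1
x[3] = 2
x[4] = -1
x[5] = -1

x = [2, -3, -1, 2, -1, -1]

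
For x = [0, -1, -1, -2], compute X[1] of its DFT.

X[1] = Σ(n=0 to 3) x[n] · ω_4^(1n) where ω_4 = e^(-2πi/4)
= (0)·ω_4^0 + (-1)·ω_4^1 + (-1)·ω_4^2 + (-2)·ω_4^3

X[1] = 1-1i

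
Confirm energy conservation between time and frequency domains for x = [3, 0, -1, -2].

Time domain:
Σ|x[n]|² = |3|² + |0|² + |-1|² + |-2|² = 14.0000

Frequency domain:
(1/4)Σ|X[k]|² = (1/4)(|0|² + |4-2i|² + |4|² + |4+2i|²) = (1/4)·56.0000 = 14.0000

Both sides agree, confirming Parseval's theorem.

Σ|x[n]|² = (1/N)Σ|X[k]|² = 14.0000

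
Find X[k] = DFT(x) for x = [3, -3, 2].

X[k] = Σ(n=0 to 2) x[n] · ω_3^(nk)
where ω_3 = e^(-2πi/3)

Computing each X[k]:
X[0] = 2
X[1] = 3.5000+4.3301i
X[2] = 3.5000-4.3301i

X = [2, 3.5000+4.3301i, 3.5000-4.3301i]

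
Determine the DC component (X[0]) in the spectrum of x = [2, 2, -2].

X[0] = Σ(n=0 to 2) x[n] · ω_3^0 = Σ x[n]
= (2) + (2) + (-2)

X[0] = 2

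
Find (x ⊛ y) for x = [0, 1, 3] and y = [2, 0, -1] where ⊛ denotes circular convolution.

(x ⊛ y)[n] = Σ(m=0 to 2) x[m] · y[(n-m) mod 3]

Computing each output sample:
(x ⊛ y)[0] = -1
(x ⊛ y)[1] = -1
(x ⊛ y)[2] = 6

x ⊛ y = [-1, -1, 6]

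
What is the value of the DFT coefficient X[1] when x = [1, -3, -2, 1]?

X[1] = Σ(n=0 to 3) x[n] · ω_4^(1n) where ω_4 = e^(-2πi/4)
= (1)·ω_4^0 + (-3)·ω_4^1 + (-2)·ω_4^2 + (1)·ω_4^3

X[1] = 3+4i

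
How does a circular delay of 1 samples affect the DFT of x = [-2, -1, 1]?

Time shift by 1: X_shifted[k] = ω_3^(1k) · X[k]
Shifted x = [1, -2, -1]

DFT(x[n-1]) = [-2, 2.5000+0.8660i, 2.5000-0.8660i]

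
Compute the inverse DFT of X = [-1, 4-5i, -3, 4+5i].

x[n] = (1/4) Σ(k=0 to 3) X[k] · e^(2πikn/4)

Computing each x[n]:
x[0] = 1
x[1] = 3
x[2] = -3
x[3] = -2

x = [1, 3, -3, -2]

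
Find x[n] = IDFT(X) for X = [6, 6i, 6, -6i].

x[n] = (1/4) Σ(k=0 to 3) X[k] · e^(2πikn/4)

Computing each x[n]:
x[0] = 3
x[1] = -3
x[2] = 3
x[3] = 3

x = [3, -3, 3, 3]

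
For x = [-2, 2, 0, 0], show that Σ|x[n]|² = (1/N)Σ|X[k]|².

Time domain:
Σ|x[n]|² = |-2|² + |2|² + |0|² + |0|² = 8.0000

Frequency domain:
(1/4)Σ|X[k]|² = (1/4)(|0|² + |-2-2i|² + |-4|² + |-2+2i|²) = (1/4)·32.0000 = 8.0000

Both sides agree, confirming Parseval's theorem.

Σ|x[n]|² = (1/N)Σ|X[k]|² = 8.0000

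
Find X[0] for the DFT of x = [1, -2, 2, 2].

X[0] = Σ(n=0 to 3) x[n] · ω_4^0 = Σ x[n]
= (1) + (-2) + (2) + (2)

X[0] = 3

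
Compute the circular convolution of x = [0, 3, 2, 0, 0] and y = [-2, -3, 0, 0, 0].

(x ⊛ y)[n] = Σ(m=0 to 4) x[m] · y[(n-m) mod 5]

Computing each output sample:
(x ⊛ y)[0] = 0
(x ⊛ y)[1] = -6
(x ⊛ y)[2] = -13
(x ⊛ y)[3] = -6
(x ⊛ y)[4] = 0

x ⊛ y = [0, -6, -13, -6, 0]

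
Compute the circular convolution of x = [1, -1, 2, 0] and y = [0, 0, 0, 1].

(x ⊛ y)[n] = Σ(m=0 to 3) x[m] · y[(n-m) mod 4]

Computing each output sample:
(x ⊛ y)[0] = -1
(x ⊛ y)[1] = 2
(x ⊛ y)[2] = 0
(x ⊛ y)[3] = 1

x ⊛ y = [-1, 2, 0, 1]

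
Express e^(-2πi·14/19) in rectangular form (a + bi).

ω_19^14 = e^(-2πi·14/19)
= cos(-2π·14/19) + i·sin(-2π·14/19)
= cos(-28π/19) + i·sin(-28π/19)

ω_19^14 = cos(-28π/19) + i·sin(-28π/19) = -0.0826+0.9966i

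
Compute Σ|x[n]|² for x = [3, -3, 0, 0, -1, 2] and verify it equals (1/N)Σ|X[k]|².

Time domain:
Σ|x[n]|² = |3|² + |-3|² + |0|² + |0|² + |-1|² + |2|² = 23.0000

Frequency domain:
(1/6)Σ|X[k]|² = (1/6)(|1|² + |3.0000+3.4641i|² + |4.0000+5.1962i|² + |3|² + |4.0000-5.1962i|² + |3.0000-3.4641i|²) = (1/6)·138.0000 = 23.0000

Both sides agree, confirming Parseval's theorem.

Σ|x[n]|² = (1/N)Σ|X[k]|² = 23.0000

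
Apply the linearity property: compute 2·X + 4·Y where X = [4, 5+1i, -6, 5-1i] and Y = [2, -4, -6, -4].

By linearity: DFT(2x + 4y) = 2·DFT(x) + 4·DFT(y)
= 2·[4, 5+1i, -6, 5-1i] + 4·[2, -4, -6, -4]

Computing element-wise:
Z[0] = 2·(4) + 4·(2) = 16
Z[1] = 2·(5+1i) + 4·(-4) = -6+2i
Z[2] = 2·(-6) + 4·(-6) = -36
Z[3] = 2·(5-1i) + 4·(-4) = -6-2i

DFT(2x + 4y) = 2·X + 4·Y = [16, -6+2i, -36, -6-2i]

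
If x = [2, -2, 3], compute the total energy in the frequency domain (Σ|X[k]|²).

Parseval: Σ|x[n]|² = (1/N)Σ|X[k]|², so Σ|X[k]|² = N·Σ|x[n]|² = 3·17.0000

Σ|X[k]|² = N·Σ|x[n]|² = 3·17.0000 = 51.0000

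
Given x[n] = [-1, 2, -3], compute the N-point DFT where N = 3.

X[k] = Σ(n=0 to 2) x[n] · ω_3^(nk)
where ω_3 = e^(-2πi/3)

Computing each X[k]:
X[0] = -2
X[1] = -0.5000-4.3301i
X[2] = -0.5000+4.3301i

X = [-2, -0.5000-4.3301i, -0.5000+4.3301i]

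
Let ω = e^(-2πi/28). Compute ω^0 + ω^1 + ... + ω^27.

Sum of all nth roots of unity equals 0 for n > 1 (geometric series with r ≠ 1).

0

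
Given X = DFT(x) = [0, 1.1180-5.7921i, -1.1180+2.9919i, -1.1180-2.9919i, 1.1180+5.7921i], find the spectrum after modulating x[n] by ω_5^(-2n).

Modulation property: DFT(ω_5^(-2n)·x[n]) = X[(k-2) mod 5], so circularly shift X by 2 positions.

X[k-2] = [-1.1180-2.9919i, 1.1180+5.7921i, 0, 1.1180-5.7921i, -1.1180+2.9919i]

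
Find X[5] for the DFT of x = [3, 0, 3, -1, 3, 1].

X[5] = Σ(n=0 to 5) x[n] · ω_6^(5n) where ω_6 = e^(-2πi/6)
= (3)·ω_6^0 + (0)·ω_6^5 + (3)·ω_6^10 + (-1)·ω_6^15 + (3)·ω_6^20 + (1)·ω_6^25

X[5] = 1.5000-0.8660i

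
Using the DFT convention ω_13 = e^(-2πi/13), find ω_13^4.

ω_13^4 = e^(-2πi·4/13)
= cos(-2π·4/13) + i·sin(-2π·4/13)
= cos(-8π/13) + i·sin(-8π/13)

ω_13^4 = cos(-8π/13) + i·sin(-8π/13) = -0.3546-0.9350i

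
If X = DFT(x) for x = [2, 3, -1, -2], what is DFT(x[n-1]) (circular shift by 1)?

Time shift by 1: X_shifted[k] = ω_4^(1k) · X[k]
Shifted x = [-2, 2, 3, -1]

DFT(x[n-1]) = [2, -5-3i, 0, -5+3i]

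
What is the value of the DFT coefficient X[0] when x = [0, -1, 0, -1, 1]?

X[0] = Σ(n=0 to 4) x[n] · ω_5^0 = Σ x[n]
= (0) + (-1) + (0) + (-1) + (1)

X[0] = -1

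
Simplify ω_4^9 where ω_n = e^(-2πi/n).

Since ω_4^4 = 1, powers reduce modulo 4.
9 mod 4 = 1
So ω_4^9 = ω_4^1 = e^(-2πi·1/4)

ω_4^9 = ω_4^1 = -1i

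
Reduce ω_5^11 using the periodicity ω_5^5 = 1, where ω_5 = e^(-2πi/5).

Since ω_5^5 = 1, powers reduce modulo 5.
11 mod 5 = 1
So ω_5^11 = ω_5^1 = e^(-2πi·1/5)

ω_5^11 = ω_5^1 = 0.3090-0.9511i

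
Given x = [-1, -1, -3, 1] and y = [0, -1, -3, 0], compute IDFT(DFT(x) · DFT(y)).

(x ⊛ y)[n] = Σ(m=0 to 3) x[m] · y[(n-m) mod 4]

Computing each output sample:
(x ⊛ y)[0] = 8
(x ⊛ y)[1] = -2
(x ⊛ y)[2] = 4
(x ⊛ y)[3] = 6

x ⊛ y = [8, -2, 4, 6]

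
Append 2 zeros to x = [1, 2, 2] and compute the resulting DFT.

Original 3-point DFT: [5, -1, -1]
Zero-padded 5-point DFT provides frequency interpolation.

DFT_5([x, 0, ...]) = [5, -3.0777i, 0.7265i, -0.7265i, 3.0777i]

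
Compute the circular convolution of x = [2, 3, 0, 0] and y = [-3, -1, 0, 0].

(x ⊛ y)[n] = Σ(m=0 to 3) x[m] · y[(n-m) mod 4]

Computing each output sample:
(x ⊛ y)[0] = -6
(x ⊛ y)[1] = -11
(x ⊛ y)[2] = -3
(x ⊛ y)[3] = 0

x ⊛ y = [-6, -11, -3, 0]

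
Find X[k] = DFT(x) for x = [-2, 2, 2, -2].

X[k] = Σ(n=0 to 3) x[n] · ω_4^(nk)
where ω_4 = e^(-2πi/4)

Computing each X[k]:
X[0] = 0
X[1] = -4-4i
X[2] = 0
X[3] = -4+4i

X = [0, -4-4i, 0, -4+4i]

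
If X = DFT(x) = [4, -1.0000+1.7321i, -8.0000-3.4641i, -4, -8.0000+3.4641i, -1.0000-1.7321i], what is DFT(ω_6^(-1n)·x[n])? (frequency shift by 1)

Modulation property: DFT(ω_6^(-1n)·x[n]) = X[(k-1) mod 6], so circularly shift X by 1 positions.

X[k-1] = [-1.0000-1.7321i, 4, -1.0000+1.7321i, -8.0000-3.4641i, -4, -8.0000+3.4641i]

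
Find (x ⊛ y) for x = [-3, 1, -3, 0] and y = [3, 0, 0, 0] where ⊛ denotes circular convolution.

(x ⊛ y)[n] = Σ(m=0 to 3) x[m] · y[(n-m) mod 4]

Computing each output sample:
(x ⊛ y)[0] = -9
(x ⊛ y)[1] = 3
(x ⊛ y)[2] = -9
(x ⊛ y)[3] = 0

x ⊛ y = [-9, 3, -9, 0]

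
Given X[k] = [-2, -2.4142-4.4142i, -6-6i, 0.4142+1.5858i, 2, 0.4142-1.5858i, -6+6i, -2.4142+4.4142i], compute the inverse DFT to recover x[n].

x[n] = (1/8) Σ(k=0 to 7) X[k] · e^(2πikn/8)

Computing each x[n]:
x[0] = -2
x[1] = 1
x[2] = 3
x[3] = -1
x[4] = -1
x[5] = 1
x[6] = 0
x[7] = -3

x = [-2, 1, 3, -1, -1, 1, 0, -3]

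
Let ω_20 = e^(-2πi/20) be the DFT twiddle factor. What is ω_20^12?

ω_20^12 = e^(-2πi·12/20)
= cos(-2π·12/20) + i·sin(-2π·12/20)
= cos(-24π/20) + i·sin(-24π/20)

ω_20^12 = cos(-24π/20) + i·sin(-24π/20) = -0.8090+0.5878i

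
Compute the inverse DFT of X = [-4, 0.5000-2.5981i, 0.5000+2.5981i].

x[n] = (1/3) Σ(k=0 to 2) X[k] · e^(2πikn/3)

Computing each x[n]:
x[0] = -1
x[1] = 0
x[2] = -3

x = [-1, 0, -3]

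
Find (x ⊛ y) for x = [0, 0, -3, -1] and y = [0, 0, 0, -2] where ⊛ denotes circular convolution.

(x ⊛ y)[n] = Σ(m=0 to 3) x[m] · y[(n-m) mod 4]

Computing each output sample:
(x ⊛ y)[0] = 0
(x ⊛ y)[1] = 6
(x ⊛ y)[2] = 2
(x ⊛ y)[3] = 0

x ⊛ y = [0, 6, 2, 0]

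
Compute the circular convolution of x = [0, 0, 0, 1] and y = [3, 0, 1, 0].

(x ⊛ y)[n] = Σ(m=0 to 3) x[m] · y[(n-m) mod 4]

Computing each output sample:
(x ⊛ y)[0] = 0
(x ⊛ y)[1] = 1
(x ⊛ y)[2] = 0
(x ⊛ y)[3] = 3

x ⊛ y = [0, 1, 0, 3]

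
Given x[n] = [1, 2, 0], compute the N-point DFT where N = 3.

X[k] = Σ(n=0 to 2) x[n] · ω_3^(nk)
where ω_3 = e^(-2πi/3)

Computing each X[k]:
X[0] = 3
X[1] = -1.7321i
X[2] = 1.7321i

X = [3, -1.7321i, 1.7321i]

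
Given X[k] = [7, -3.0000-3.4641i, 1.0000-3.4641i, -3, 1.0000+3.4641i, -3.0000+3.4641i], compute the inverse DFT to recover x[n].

x[n] = (1/6) Σ(k=0 to 5) X[k] · e^(2πikn/6)

Computing each x[n]:
x[0] = 0
x[1] = 3
x[2] = 1
x[3] = 3
x[4] = 1
x[5] = -1

x = [0, 3, 1, 3, 1, -1]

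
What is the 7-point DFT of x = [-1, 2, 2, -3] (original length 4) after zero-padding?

Original 4-point DFT: [0, -3-5i, 2, -3+5i]
Zero-padded 7-point DFT provides frequency interpolation.

DFT_7([x, 0, ...]) = [0, 2.5048-2.2119i, -5.1174-3.4276i, -0.8874+3.6207i, -0.8874-3.6207i, -5.1174+3.4276i, 2.5048+2.2119i]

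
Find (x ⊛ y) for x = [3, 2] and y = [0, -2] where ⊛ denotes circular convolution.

(x ⊛ y)[n] = Σ(m=0 to 1) x[m] · y[(n-m) mod 2]

Computing each output sample:
(x ⊛ y)[0] = -4
(x ⊛ y)[1] = -6

x ⊛ y = [-4, -6]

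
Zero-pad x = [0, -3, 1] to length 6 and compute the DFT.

Original 3-point DFT: [-2, 1.0000+3.4641i, 1.0000-3.4641i]
Zero-padded 6-point DFT provides frequency interpolation.

DFT_6([x, 0, ...]) = [-2, -2.0000+1.7321i, 1.0000+3.4641i, 4, 1.0000-3.4641i, -2.0000-1.7321i]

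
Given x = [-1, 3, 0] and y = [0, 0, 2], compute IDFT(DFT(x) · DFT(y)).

(x ⊛ y)[n] = Σ(m=0 to 2) x[m] · y[(n-m) mod 3]

Computing each output sample:
(x ⊛ y)[0] = 6
(x ⊛ y)[1] = 0
(x ⊛ y)[2] = -2

x ⊛ y = [6, 0, -2]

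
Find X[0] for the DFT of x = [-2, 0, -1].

X[0] = Σ(n=0 to 2) x[n] · ω_3^0 = Σ x[n]
= (-2) + (0) + (-1)

X[0] = -3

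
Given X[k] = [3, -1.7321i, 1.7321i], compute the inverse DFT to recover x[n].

x[n] = (1/3) Σ(k=0 to 2) X[k] · e^(2πikn/3)

Computing each x[n]:
x[0] = 1
x[1] = 2
x[2] = 0

x = [1, 2, 0]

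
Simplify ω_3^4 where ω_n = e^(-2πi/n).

Since ω_3^3 = 1, powers reduce modulo 3.
4 mod 3 = 1
So ω_3^4 = ω_3^1 = e^(-2πi·1/3)

ω_3^4 = ω_3^1 = -0.5000-0.8660i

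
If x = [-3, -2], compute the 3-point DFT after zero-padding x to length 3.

Original 2-point DFT: [-5, -1]
Zero-padded 3-point DFT provides frequency interpolation.

DFT_3([x, 0, ...]) = [-5, -2.0000+1.7321i, -2.0000-1.7321i]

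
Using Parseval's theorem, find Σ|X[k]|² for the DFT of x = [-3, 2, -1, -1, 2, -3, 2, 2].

Parseval: Σ|x[n]|² = (1/N)Σ|X[k]|², so Σ|X[k]|² = N·Σ|x[n]|² = 8·36.0000

Σ|X[k]|² = N·Σ|x[n]|² = 8·36.0000 = 288.0000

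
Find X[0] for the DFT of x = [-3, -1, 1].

X[0] = Σ(n=0 to 2) x[n] · ω_3^0 = Σ x[n]
= (-3) + (-1) + (1)

X[0] = -3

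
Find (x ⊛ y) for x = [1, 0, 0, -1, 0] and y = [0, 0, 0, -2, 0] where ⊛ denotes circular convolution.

(x ⊛ y)[n] = Σ(m=0 to 4) x[m] · y[(n-m) mod 5]

Computing each output sample:
(x ⊛ y)[0] = 0
(x ⊛ y)[1] = 2
(x ⊛ y)[2] = 0
(x ⊛ y)[3] = -2
(x ⊛ y)[4] = 0

x ⊛ y = [0, 2, 0, -2, 0]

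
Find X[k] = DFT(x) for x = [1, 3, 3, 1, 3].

X[k] = Σ(n=0 to 4) x[n] · ω_5^(nk)
where ω_5 = e^(-2πi/5)

Computing each X[k]:
X[0] = 11
X[1] = -0.3820-1.1756i
X[2] = -2.6180+1.9021i
X[3] = -2.6180-1.9021i
X[4] = -0.3820+1.1756i

X = [11, -0.3820-1.1756i, -2.6180+1.9021i, -2.6180-1.9021i, -0.3820+1.1756i]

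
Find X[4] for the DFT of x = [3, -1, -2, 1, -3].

X[4] = Σ(n=0 to 4) x[n] · ω_5^(4n) where ω_5 = e^(-2πi/5)
= (3)·ω_5^0 + (-1)·ω_5^4 + (-2)·ω_5^8 + (1)·ω_5^12 + (-3)·ω_5^16

X[4] = 2.5729+0.1388i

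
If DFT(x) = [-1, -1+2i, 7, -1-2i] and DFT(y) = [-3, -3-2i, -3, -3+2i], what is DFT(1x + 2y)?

By linearity: DFT(1x + 2y) = 1·DFT(x) + 2·DFT(y)
= 1·[-1, -1+2i, 7, -1-2i] + 2·[-3, -3-2i, -3, -3+2i]

Computing element-wise:
Z[0] = 1·(-1) + 2·(-3) = -7
Z[1] = 1·(-1+2i) + 2·(-3-2i) = -7-2i
Z[2] = 1·(7) + 2·(-3) = 1
Z[3] = 1·(-1-2i) + 2·(-3+2i) = -7+2i

DFT(1x + 2y) = 1·X + 2·Y = [-7, -7-2i, 1, -7+2i]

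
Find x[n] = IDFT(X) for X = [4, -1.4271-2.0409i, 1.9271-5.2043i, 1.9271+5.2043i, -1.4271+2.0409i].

x[n] = (1/5) Σ(k=0 to 4) X[k] · e^(2πikn/5)

Computing each x[n]:
x[0] = 1
x[1] = 2
x[2] = 0
x[3] = 3
x[4] = -2

x = [1, 2, 0, 3, -2]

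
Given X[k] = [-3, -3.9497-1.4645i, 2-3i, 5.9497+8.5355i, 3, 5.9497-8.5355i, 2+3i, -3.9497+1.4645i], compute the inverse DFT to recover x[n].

x[n] = (1/8) Σ(k=0 to 7) X[k] · e^(2πikn/8)

Computing each x[n]:
x[0] = 1
x[1] = -3
x[2] = 2
x[3] = -1
x[4] = 0
x[5] = 3
x[6] = -3
x[7] = -2

x = [1, -3, 2, -1, 0, 3, -3, -2]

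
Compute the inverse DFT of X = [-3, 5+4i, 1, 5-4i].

x[n] = (1/4) Σ(k=0 to 3) X[k] · e^(2πikn/4)

Computing each x[n]:
x[0] = 2
x[1] = -3
x[2] = -3
x[3] = 1

x = [2, -3, -3, 1]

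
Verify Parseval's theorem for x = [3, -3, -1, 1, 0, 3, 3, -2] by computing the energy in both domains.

Time domain:
Σ|x[n]|² = |3|² + |-3|² + |-1|² + |1|² + |0|² + |3|² + |3|² + |-2|² = 42.0000

Frequency domain:
(1/8)Σ|X[k]|² = (1/8)(|4|² + |-3.3640+6.1213i|² + |1-1i|² + |9.3640-1.8787i|² + |6|² + |9.3640+1.8787i|² + |1+1i|² + |-3.3640-6.1213i|²) = (1/8)·336.0000 = 42.0000

Both sides agree, confirming Parseval's theorem.

Σ|x[n]|² = (1/N)Σ|X[k]|² = 42.0000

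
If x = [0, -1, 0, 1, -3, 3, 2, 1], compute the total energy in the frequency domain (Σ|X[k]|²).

Parseval: Σ|x[n]|² = (1/N)Σ|X[k]|², so Σ|X[k]|² = N·Σ|x[n]|² = 8·25.0000

Σ|X[k]|² = N·Σ|x[n]|² = 8·25.0000 = 200.0000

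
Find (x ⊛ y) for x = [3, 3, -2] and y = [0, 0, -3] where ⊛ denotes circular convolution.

(x ⊛ y)[n] = Σ(m=0 to 2) x[m] · y[(n-m) mod 3]

Computing each output sample:
(x ⊛ y)[0] = -9
(x ⊛ y)[1] = 6
(x ⊛ y)[2] = -9

x ⊛ y = [-9, 6, -9]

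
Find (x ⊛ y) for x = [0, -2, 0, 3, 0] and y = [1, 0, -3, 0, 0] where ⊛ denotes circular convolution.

(x ⊛ y)[n] = Σ(m=0 to 4) x[m] · y[(n-m) mod 5]

Computing each output sample:
(x ⊛ y)[0] = -9
(x ⊛ y)[1] = -2
(x ⊛ y)[2] = 0
(x ⊛ y)[3] = 9
(x ⊛ y)[4] = 0

x ⊛ y = [-9, -2, 0, 9, 0]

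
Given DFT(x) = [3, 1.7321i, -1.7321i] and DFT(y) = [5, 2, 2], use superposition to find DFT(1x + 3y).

By linearity: DFT(1x + 3y) = 1·DFT(x) + 3·DFT(y)
= 1·[3, 1.7321i, -1.7321i] + 3·[5, 2, 2]

Computing element-wise:
Z[0] = 1·(3) + 3·(5) = 18
Z[1] = 1·(1.7321i) + 3·(2) = 6.0000+1.7321i
Z[2] = 1·(-1.7321i) + 3·(2) = 6.0000-1.7321i

DFT(1x + 3y) = 1·X + 3·Y = [18, 6.0000+1.7321i, 6.0000-1.7321i]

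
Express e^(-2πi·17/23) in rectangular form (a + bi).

ω_23^17 = e^(-2πi·17/23)
= cos(-2π·17/23) + i·sin(-2π·17/23)
= cos(-34π/23) + i·sin(-34π/23)

ω_23^17 = cos(-34π/23) + i·sin(-34π/23) = -0.0682+0.9977i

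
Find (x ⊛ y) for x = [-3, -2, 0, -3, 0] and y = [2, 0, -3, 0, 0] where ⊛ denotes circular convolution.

(x ⊛ y)[n] = Σ(m=0 to 4) x[m] · y[(n-m) mod 5]

Computing each output sample:
(x ⊛ y)[0] = 3
(x ⊛ y)[1] = -4
(x ⊛ y)[2] = 9
(x ⊛ y)[3] = 0
(x ⊛ y)[4] = 0

x ⊛ y = [3, -4, 9, 0, 0]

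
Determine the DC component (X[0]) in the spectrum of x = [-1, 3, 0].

X[0] = Σ(n=0 to 2) x[n] · ω_3^0 = Σ x[n]
= (-1) + (3) + (0)

X[0] = 2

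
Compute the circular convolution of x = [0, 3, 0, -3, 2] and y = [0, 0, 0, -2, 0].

(x ⊛ y)[n] = Σ(m=0 to 4) x[m] · y[(n-m) mod 5]

Computing each output sample:
(x ⊛ y)[0] = 0
(x ⊛ y)[1] = 6
(x ⊛ y)[2] = -4
(x ⊛ y)[3] = 0
(x ⊛ y)[4] = -6

x ⊛ y = [0, 6, -4, 0, -6]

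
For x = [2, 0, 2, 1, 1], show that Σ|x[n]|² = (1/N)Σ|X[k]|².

Time domain:
Σ|x[n]|² = |2|² + |0|² + |2|² + |1|² + |1|² = 10.0000

Frequency domain:
(1/5)Σ|X[k]|² = (1/5)(|6|² + |-0.1180+0.3633i|² + |2.1180+1.5388i|² + |2.1180-1.5388i|² + |-0.1180-0.3633i|²) = (1/5)·50.0000 = 10.0000

Both sides agree, confirming Parseval's theorem.

Σ|x[n]|² = (1/N)Σ|X[k]|² = 10.0000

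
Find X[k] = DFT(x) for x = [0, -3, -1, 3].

X[k] = Σ(n=0 to 3) x[n] · ω_4^(nk)
where ω_4 = e^(-2πi/4)

Computing each X[k]:
X[0] = -1
X[1] = 1+6i
X[2] = -1
X[3] = 1-6i

X = [-1, 1+6i, -1, 1-6i]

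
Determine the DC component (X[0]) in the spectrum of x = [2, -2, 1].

X[0] = Σ(n=0 to 2) x[n] · ω_3^0 = Σ x[n]
= (2) + (-2) + (1)

X[0] = 1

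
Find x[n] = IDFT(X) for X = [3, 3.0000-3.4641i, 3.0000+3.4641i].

x[n] = (1/3) Σ(k=0 to 2) X[k] · e^(2πikn/3)

Computing each x[n]:
x[0] = 3
x[1] = 2
x[2] = -2

x = [3, 2, -2]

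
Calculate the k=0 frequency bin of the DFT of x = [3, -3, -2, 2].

X[0] = Σ(n=0 to 3) x[n] · ω_4^0 = Σ x[n]
= (3) + (-3) + (-2) + (2)

X[0] = 0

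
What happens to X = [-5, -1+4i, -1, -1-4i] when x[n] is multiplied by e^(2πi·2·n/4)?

Modulation property: DFT(ω_4^(-2n)·x[n]) = X[(k-2) mod 4], so circularly shift X by 2 positions.

X[k-2] = [-1, -1-4i, -5, -1+4i]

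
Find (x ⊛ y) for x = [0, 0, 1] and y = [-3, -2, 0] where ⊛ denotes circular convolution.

(x ⊛ y)[n] = Σ(m=0 to 2) x[m] · y[(n-m) mod 3]

Computing each output sample:
(x ⊛ y)[0] = -2
(x ⊛ y)[1] = 0
(x ⊛ y)[2] = -3

x ⊛ y = [-2, 0, -3]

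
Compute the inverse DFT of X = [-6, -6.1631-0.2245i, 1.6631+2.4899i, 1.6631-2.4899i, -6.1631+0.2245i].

x[n] = (1/5) Σ(k=0 to 4) X[k] · e^(2πikn/5)

Computing each x[n]:
x[0] = -3
x[1] = -3
x[2] = 2
x[3] = 0
x[4] = -2

x = [-3, -3, 2, 0, -2]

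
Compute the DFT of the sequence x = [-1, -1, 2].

X[k] = Σ(n=0 to 2) x[n] · ω_3^(nk)
where ω_3 = e^(-2πi/3)

Computing each X[k]:
X[0] = 0
X[1] = -1.5000+2.5981i
X[2] = -1.5000-2.5981i

X = [0, -1.5000+2.5981i, -1.5000-2.5981i]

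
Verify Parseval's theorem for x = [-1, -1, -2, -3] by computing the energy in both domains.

Time domain:
Σ|x[n]|² = |-1|² + |-1|² + |-2|² + |-3|² = 15.0000

Frequency domain:
(1/4)Σ|X[k]|² = (1/4)(|-7|² + |1-2i|² + |1|² + |1+2i|²) = (1/4)·60.0000 = 15.0000

Both sides agree, confirming Parseval's theorem.

Σ|x[n]|² = (1/N)Σ|X[k]|² = 15.0000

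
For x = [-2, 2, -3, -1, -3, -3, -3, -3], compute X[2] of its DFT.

X[2] = Σ(n=0 to 7) x[n] · ω_8^(2n) where ω_8 = e^(-2πi/8)
= (-2)·ω_8^0 + (2)·ω_8^2 + (-3)·ω_8^4 + (-1)·ω_8^6 + (-3)·ω_8^8 + (-3)·ω_8^10 + (-3)·ω_8^12 + (-3)·ω_8^14

X[2] = 1-3i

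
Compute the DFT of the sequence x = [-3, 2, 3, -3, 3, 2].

X[k] = Σ(n=0 to 5) x[n] · ω_6^(nk)
where ω_6 = e^(-2πi/6)

Computing each X[k]:
X[0] = 4
X[1] = -1
X[2] = -11
X[3] = 2
X[4] = -11
X[5] = -1

X = [4, -1, -11, 2, -11, -1]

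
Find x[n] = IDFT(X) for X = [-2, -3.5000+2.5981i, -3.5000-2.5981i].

x[n] = (1/3) Σ(k=0 to 2) X[k] · e^(2πikn/3)

Computing each x[n]:
x[0] = -3
x[1] = -1
x[2] = 2

x = [-3, -1, 2]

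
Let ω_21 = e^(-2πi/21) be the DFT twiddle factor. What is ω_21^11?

ω_21^11 = e^(-2πi·11/21)
= cos(-2π·11/21) + i·sin(-2π·11/21)
= cos(-22π/21) + i·sin(-22π/21)

ω_21^11 = cos(-22π/21) + i·sin(-22π/21) = -0.9888+0.1490i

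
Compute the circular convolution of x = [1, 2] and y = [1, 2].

(x ⊛ y)[n] = Σ(m=0 to 1) x[m] · y[(n-m) mod 2]

Computing each output sample:
(x ⊛ y)[0] = 5
(x ⊛ y)[1] = 4

x ⊛ y = [5, 4]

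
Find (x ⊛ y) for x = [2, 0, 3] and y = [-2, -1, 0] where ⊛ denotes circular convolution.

(x ⊛ y)[n] = Σ(m=0 to 2) x[m] · y[(n-m) mod 3]

Computing each output sample:
(x ⊛ y)[0] = -7
(x ⊛ y)[1] = -2
(x ⊛ y)[2] = -6

x ⊛ y = [-7, -2, -6]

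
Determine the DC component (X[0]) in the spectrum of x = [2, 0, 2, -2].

X[0] = Σ(n=0 to 3) x[n] · ω_4^0 = Σ x[n]
= (2) + (0) + (2) + (-2)

X[0] = 2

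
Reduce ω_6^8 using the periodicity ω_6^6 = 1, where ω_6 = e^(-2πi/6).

Since ω_6^6 = 1, powers reduce modulo 6.
8 mod 6 = 2
So ω_6^8 = ω_6^2 = e^(-2πi·2/6)

ω_6^8 = ω_6^2 = -0.5000-0.8660i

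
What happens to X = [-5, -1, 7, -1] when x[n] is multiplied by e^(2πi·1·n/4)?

Modulation property: DFT(ω_4^(-1n)·x[n]) = X[(k-1) mod 4], so circularly shift X by 1 positions.

X[k-1] = [-1, -5, -1, 7]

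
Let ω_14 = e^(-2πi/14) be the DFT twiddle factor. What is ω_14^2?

ω_14^2 = e^(-2πi·2/14)
= cos(-2π·2/14) + i·sin(-2π·2/14)
= cos(-4π/14) + i·sin(-4π/14)

ω_14^2 = cos(-4π/14) + i·sin(-4π/14) = 0.6235-0.7818i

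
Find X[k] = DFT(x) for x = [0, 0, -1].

X[k] = Σ(n=0 to 2) x[n] · ω_3^(nk)
where ω_3 = e^(-2πi/3)

Computing each X[k]:
X[0] = -1
X[1] = 0.5000-0.8660i
X[2] = 0.5000+0.8660i

X = [-1, 0.5000-0.8660i, 0.5000+0.8660i]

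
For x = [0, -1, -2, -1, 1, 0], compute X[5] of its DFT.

X[5] = Σ(n=0 to 5) x[n] · ω_6^(5n) where ω_6 = e^(-2πi/6)
= (0)·ω_6^0 + (-1)·ω_6^5 + (-2)·ω_6^10 + (-1)·ω_6^15 + (1)·ω_6^20 + (0)·ω_6^25

X[5] = 1.0000-3.4641i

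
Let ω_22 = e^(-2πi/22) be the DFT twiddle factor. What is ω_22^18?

ω_22^18 = e^(-2πi·18/22)
= cos(-2π·18/22) + i·sin(-2π·18/22)
= cos(-36π/22) + i·sin(-36π/22)

ω_22^18 = cos(-36π/22) + i·sin(-36π/22) = 0.4154+0.9096i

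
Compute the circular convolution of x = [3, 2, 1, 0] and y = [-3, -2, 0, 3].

(x ⊛ y)[n] = Σ(m=0 to 3) x[m] · y[(n-m) mod 4]

Computing each output sample:
(x ⊛ y)[0] = -3
(x ⊛ y)[1] = -9
(x ⊛ y)[2] = -7
(x ⊛ y)[3] = 7

x ⊛ y = [-3, -9, -7, 7]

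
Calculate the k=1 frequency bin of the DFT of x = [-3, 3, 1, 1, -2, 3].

X[1] = Σ(n=0 to 5) x[n] · ω_6^(1n) where ω_6 = e^(-2πi/6)
= (-3)·ω_6^0 + (3)·ω_6^1 + (1)·ω_6^2 + (1)·ω_6^3 + (-2)·ω_6^4 + (3)·ω_6^5

X[1] = -0.5000-2.5981i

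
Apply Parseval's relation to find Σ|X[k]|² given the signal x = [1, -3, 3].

Parseval: Σ|x[n]|² = (1/N)Σ|X[k]|², so Σ|X[k]|² = N·Σ|x[n]|² = 3·19.0000

Σ|X[k]|² = N·Σ|x[n]|² = 3·19.0000 = 57.0000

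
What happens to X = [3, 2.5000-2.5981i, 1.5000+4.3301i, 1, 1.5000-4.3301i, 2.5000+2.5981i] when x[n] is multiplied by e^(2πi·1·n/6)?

Modulation property: DFT(ω_6^(-1n)·x[n]) = X[(k-1) mod 6], so circularly shift X by 1 positions.

X[k-1] = [2.5000+2.5981i, 3, 2.5000-2.5981i, 1.5000+4.3301i, 1, 1.5000-4.3301i]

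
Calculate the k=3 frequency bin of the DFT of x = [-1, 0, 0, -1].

X[3] = Σ(n=0 to 3) x[n] · ω_4^(3n) where ω_4 = e^(-2πi/4)
= (-1)·ω_4^0 + (0)·ω_4^3 + (0)·ω_4^6 + (-1)·ω_4^9

X[3] = -1+1i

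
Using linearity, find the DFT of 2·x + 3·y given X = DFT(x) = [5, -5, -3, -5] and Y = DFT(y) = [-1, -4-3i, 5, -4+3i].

By linearity: DFT(2x + 3y) = 2·DFT(x) + 3·DFT(y)
= 2·[5, -5, -3, -5] + 3·[-1, -4-3i, 5, -4+3i]

Computing element-wise:
Z[0] = 2·(5) + 3·(-1) = 7
Z[1] = 2·(-5) + 3·(-4-3i) = -22-9i
Z[2] = 2·(-3) + 3·(5) = 9
Z[3] = 2·(-5) + 3·(-4+3i) = -22+9i

DFT(2x + 3y) = 2·X + 3·Y = [7, -22-9i, 9, -22+9i]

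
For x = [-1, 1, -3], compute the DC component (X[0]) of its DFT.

X[0] = Σ(n=0 to 2) x[n] · ω_3^0 = Σ x[n]
= (-1) + (1) + (-3)

X[0] = -3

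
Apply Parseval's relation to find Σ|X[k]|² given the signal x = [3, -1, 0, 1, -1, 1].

Parseval: Σ|x[n]|² = (1/N)Σ|X[k]|², so Σ|X[k]|² = N·Σ|x[n]|² = 6·13.0000

Σ|X[k]|² = N·Σ|x[n]|² = 6·13.0000 = 78.0000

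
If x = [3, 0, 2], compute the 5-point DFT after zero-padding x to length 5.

Original 3-point DFT: [5, 2.0000+1.7321i, 2.0000-1.7321i]
Zero-padded 5-point DFT provides frequency interpolation.

DFT_5([x, 0, ...]) = [5, 1.3820-1.1756i, 3.6180+1.9021i, 3.6180-1.9021i, 1.3820+1.1756i]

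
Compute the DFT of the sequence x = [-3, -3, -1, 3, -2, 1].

X[k] = Σ(n=0 to 5) x[n] · ω_6^(nk)
where ω_6 = e^(-2πi/6)

Computing each X[k]:
X[0] = -5
X[1] = -5.5000+2.5981i
X[2] = 2.5000+4.3301i
X[3] = -7
X[4] = 2.5000-4.3301i
X[5] = -5.5000-2.5981i

X = [-5, -5.5000+2.5981i, 2.5000+4.3301i, -7, 2.5000-4.3301i, -5.5000-2.5981i]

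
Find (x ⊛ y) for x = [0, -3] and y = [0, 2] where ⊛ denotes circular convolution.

(x ⊛ y)[n] = Σ(m=0 to 1) x[m] · y[(n-m) mod 2]

Computing each output sample:
(x ⊛ y)[0] = -6
(x ⊛ y)[1] = 0

x ⊛ y = [-6, 0]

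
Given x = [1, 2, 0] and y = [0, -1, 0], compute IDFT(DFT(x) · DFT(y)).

(x ⊛ y)[n] = Σ(m=0 to 2) x[m] · y[(n-m) mod 3]

Computing each output sample:
(x ⊛ y)[0] = 0
(x ⊛ y)[1] = -1
(x ⊛ y)[2] = -2

x ⊛ y = [0, -1, -2]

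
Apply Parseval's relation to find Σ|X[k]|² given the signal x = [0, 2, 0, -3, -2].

Parseval: Σ|x[n]|² = (1/N)Σ|X[k]|², so Σ|X[k]|² = N·Σ|x[n]|² = 5·17.0000

Σ|X[k]|² = N·Σ|x[n]|² = 5·17.0000 = 85.0000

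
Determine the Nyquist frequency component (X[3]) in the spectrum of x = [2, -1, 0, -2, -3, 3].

X[3] = Σ(n=0 to 5) x[n] · ω_6^(3n) where ω_6 = e^(-2πi/6)
= (2)·ω_6^0 + (-1)·ω_6^3 + (0)·ω_6^6 + (-2)·ω_6^9 + (-3)·ω_6^12 + (3)·ω_6^15

X[3] = -1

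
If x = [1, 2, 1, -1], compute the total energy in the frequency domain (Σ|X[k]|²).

Parseval: Σ|x[n]|² = (1/N)Σ|X[k]|², so Σ|X[k]|² = N·Σ|x[n]|² = 4·7.0000

Σ|X[k]|² = N·Σ|x[n]|² = 4·7.0000 = 28.0000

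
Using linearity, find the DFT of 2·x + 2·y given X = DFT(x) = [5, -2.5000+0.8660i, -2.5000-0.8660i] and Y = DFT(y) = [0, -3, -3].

By linearity: DFT(2x + 2y) = 2·DFT(x) + 2·DFT(y)
= 2·[5, -2.5000+0.8660i, -2.5000-0.8660i] + 2·[0, -3, -3]

Computing element-wise:
Z[0] = 2·(5) + 2·(0) = 10
Z[1] = 2·(-2.5000+0.8660i) + 2·(-3) = -11.0000+1.7320i
Z[2] = 2·(-2.5000-0.8660i) + 2·(-3) = -11.0000-1.7320i

DFT(2x + 2y) = 2·X + 2·Y = [10, -11.0000+1.7320i, -11.0000-1.7320i]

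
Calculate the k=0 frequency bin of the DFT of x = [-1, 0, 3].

X[0] = Σ(n=0 to 2) x[n] · ω_3^0 = Σ x[n]
= (-1) + (0) + (3)

X[0] = 2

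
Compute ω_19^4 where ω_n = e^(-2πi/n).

ω_19^4 = e^(-2πi·4/19)
= cos(-2π·4/19) + i·sin(-2π·4/19)
= cos(-8π/19) + i·sin(-8π/19)

ω_19^4 = cos(-8π/19) + i·sin(-8π/19) = 0.2455-0.9694i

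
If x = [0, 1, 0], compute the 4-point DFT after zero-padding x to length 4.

Original 3-point DFT: [1, -0.5000-0.8660i, -0.5000+0.8660i]
Zero-padded 4-point DFT provides frequency interpolation.

DFT_4([x, 0, ...]) = [1, -1i, -1, 1i]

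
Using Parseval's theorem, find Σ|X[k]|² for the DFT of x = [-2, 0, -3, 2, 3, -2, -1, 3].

Parseval: Σ|x[n]|² = (1/N)Σ|X[k]|², so Σ|X[k]|² = N·Σ|x[n]|² = 8·40.0000

Σ|X[k]|² = N·Σ|x[n]|² = 8·40.0000 = 320.0000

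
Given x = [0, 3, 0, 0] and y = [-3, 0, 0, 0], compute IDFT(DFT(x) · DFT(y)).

(x ⊛ y)[n] = Σ(m=0 to 3) x[m] · y[(n-m) mod 4]

Computing each output sample:
(x ⊛ y)[0] = 0
(x ⊛ y)[1] = -9
(x ⊛ y)[2] = 0
(x ⊛ y)[3] = 0

x ⊛ y = [0, -9, 0, 0]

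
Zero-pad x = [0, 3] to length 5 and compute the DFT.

Original 2-point DFT: [3, -3]
Zero-padded 5-point DFT provides frequency interpolation.

DFT_5([x, 0, ...]) = [3, 0.9271-2.8532i, -2.4271-1.7634i, -2.4271+1.7634i, 0.9271+2.8532i]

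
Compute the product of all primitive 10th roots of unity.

The primitive 10th roots of unity are ω_10^k for k coprime to 10: k ∈ {1, 3, 7, 9}
Their product equals the constant term of the cyclotomic polynomial Φ_10(x) up to sign.
For n ≥ 3, the product of all primitive nth roots of unity is 1. (For n=1 it is 1; for n=2 it is -1.)

1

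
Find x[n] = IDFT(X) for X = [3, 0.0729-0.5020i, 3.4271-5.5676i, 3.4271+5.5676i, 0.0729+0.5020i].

x[n] = (1/5) Σ(k=0 to 4) X[k] · e^(2πikn/5)

Computing each x[n]:
x[0] = 2
x[1] = 1
x[2] = -1
x[3] = 3
x[4] = -2

x = [2, 1, -1, 3, -2]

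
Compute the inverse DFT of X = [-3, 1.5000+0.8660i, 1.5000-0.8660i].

x[n] = (1/3) Σ(k=0 to 2) X[k] · e^(2πikn/3)

Computing each x[n]:
x[0] = 0
x[1] = -2
x[2] = -1

x = [0, -2, -1]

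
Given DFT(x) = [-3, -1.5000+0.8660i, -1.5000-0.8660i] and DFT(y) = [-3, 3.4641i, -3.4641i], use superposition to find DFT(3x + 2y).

By linearity: DFT(3x + 2y) = 3·DFT(x) + 2·DFT(y)
= 3·[-3, -1.5000+0.8660i, -1.5000-0.8660i] + 2·[-3, 3.4641i, -3.4641i]

Computing element-wise:
Z[0] = 3·(-3) + 2·(-3) = -15
Z[1] = 3·(-1.5000+0.8660i) + 2·(3.4641i) = -4.5000+9.5262i
Z[2] = 3·(-1.5000-0.8660i) + 2·(-3.4641i) = -4.5000-9.5262i

DFT(3x + 2y) = 3·X + 2·Y = [-15, -4.5000+9.5262i, -4.5000-9.5262i]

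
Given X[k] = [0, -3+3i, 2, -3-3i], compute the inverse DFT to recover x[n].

x[n] = (1/4) Σ(k=0 to 3) X[k] · e^(2πikn/4)

Computing each x[n]:
x[0] = -1
x[1] = -2
x[2] = 2
x[3] = 1

x = [-1, -2, 2, 1]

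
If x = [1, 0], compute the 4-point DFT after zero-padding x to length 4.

Original 2-point DFT: [1, 1]
Zero-padded 4-point DFT provides frequency interpolation.

DFT_4([x, 0, ...]) = [1, 1, 1, 1]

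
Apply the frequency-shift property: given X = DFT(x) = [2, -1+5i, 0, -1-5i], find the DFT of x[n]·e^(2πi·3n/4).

Modulation property: DFT(ω_4^(-3n)·x[n]) = X[(k-3) mod 4], so circularly shift X by 3 positions.

X[k-3] = [-1+5i, 0, -1-5i, 2]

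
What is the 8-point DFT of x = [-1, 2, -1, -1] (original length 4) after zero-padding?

Original 4-point DFT: [-1, -3i, -3, 3i]
Zero-padded 8-point DFT provides frequency interpolation.

DFT_8([x, 0, ...]) = [-1, 1.1213+0.2929i, -3i, -3.1213-1.7071i, -3, -3.1213+1.7071i, 3i, 1.1213-0.2929i]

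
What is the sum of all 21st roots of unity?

Sum of all nth roots of unity equals 0 for n > 1 (geometric series with r ≠ 1).

0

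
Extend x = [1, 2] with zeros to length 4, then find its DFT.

Original 2-point DFT: [3, -1]
Zero-padded 4-point DFT provides frequency interpolation.

DFT_4([x, 0, ...]) = [3, 1-2i, -1, 1+2i]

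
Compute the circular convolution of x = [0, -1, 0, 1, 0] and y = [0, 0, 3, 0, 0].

(x ⊛ y)[n] = Σ(m=0 to 4) x[m] · y[(n-m) mod 5]

Computing each output sample:
(x ⊛ y)[0] = 3
(x ⊛ y)[1] = 0
(x ⊛ y)[2] = 0
(x ⊛ y)[3] = -3
(x ⊛ y)[4] = 0

x ⊛ y = [3, 0, 0, -3, 0]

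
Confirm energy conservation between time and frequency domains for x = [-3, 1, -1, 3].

Time domain:
Σ|x[n]|² = |-3|² + |1|² + |-1|² + |3|² = 20.0000

Frequency domain:
(1/4)Σ|X[k]|² = (1/4)(|0|² + |-2+2i|² + |-8|² + |-2-2i|²) = (1/4)·80.0000 = 20.0000

Both sides agree, confirming Parseval's theorem.

Σ|x[n]|² = (1/N)Σ|X[k]|² = 20.0000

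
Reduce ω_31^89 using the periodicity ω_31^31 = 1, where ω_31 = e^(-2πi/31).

Since ω_31^31 = 1, powers reduce modulo 31.
89 mod 31 = 27
So ω_31^89 = ω_31^27 = e^(-2πi·27/31)

ω_31^89 = ω_31^27 = 0.6890+0.7248i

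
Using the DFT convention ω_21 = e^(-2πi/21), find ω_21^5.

ω_21^5 = e^(-2πi·5/21)
= cos(-2π·5/21) + i·sin(-2π·5/21)
= cos(-10π/21) + i·sin(-10π/21)

ω_21^5 = cos(-10π/21) + i·sin(-10π/21) = 0.0747-0.9972i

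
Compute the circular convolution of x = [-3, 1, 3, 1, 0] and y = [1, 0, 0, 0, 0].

(x ⊛ y)[n] = Σ(m=0 to 4) x[m] · y[(n-m) mod 5]

Computing each output sample:
(x ⊛ y)[0] = -3
(x ⊛ y)[1] = 1
(x ⊛ y)[2] = 3
(x ⊛ y)[3] = 1
(x ⊛ y)[4] = 0

x ⊛ y = [-3, 1, 3, 1, 0]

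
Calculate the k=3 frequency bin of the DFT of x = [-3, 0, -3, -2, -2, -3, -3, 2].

X[3] = Σ(n=0 to 7) x[n] · ω_8^(3n) where ω_8 = e^(-2πi/8)
= (-3)·ω_8^0 + (0)·ω_8^3 + (-3)·ω_8^6 + (-2)·ω_8^9 + (-2)·ω_8^12 + (-3)·ω_8^15 + (-3)·ω_8^18 + (2)·ω_8^21

X[3] = -5.9497+0.7071i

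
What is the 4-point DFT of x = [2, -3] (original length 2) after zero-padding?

Original 2-point DFT: [-1, 5]
Zero-padded 4-point DFT provides frequency interpolation.

DFT_4([x, 0, ...]) = [-1, 2+3i, 5, 2-3i]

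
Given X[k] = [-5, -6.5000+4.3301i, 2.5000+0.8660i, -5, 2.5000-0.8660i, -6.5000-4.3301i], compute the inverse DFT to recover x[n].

x[n] = (1/6) Σ(k=0 to 5) X[k] · e^(2πikn/6)

Computing each x[n]:
x[0] = -3
x[1] = -3
x[2] = -2
x[3] = 3
x[4] = 0
x[5] = 0

x = [-3, -3, -2, 3, 0, 0]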